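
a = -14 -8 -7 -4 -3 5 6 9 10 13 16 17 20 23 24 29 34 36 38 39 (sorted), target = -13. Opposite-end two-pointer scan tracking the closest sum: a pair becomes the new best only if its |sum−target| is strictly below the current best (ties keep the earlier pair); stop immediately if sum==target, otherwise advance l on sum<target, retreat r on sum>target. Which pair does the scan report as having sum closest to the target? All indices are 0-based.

pair (-8, -4) with sum -12 (|Δ|=1)

l=0 r=19: -14+39=25 d=38 *, r--
l=0 r=18: -14+38=24 d=37 *, r--
l=0 r=17: -14+36=22 d=35 *, r--
l=0 r=16: -14+34=20 d=33 *, r--
l=0 r=15: -14+29=15 d=28 *, r--
l=0 r=14: -14+24=10 d=23 *, r--
l=0 r=13: -14+23=9 d=22 *, r--
l=0 r=12: -14+20=6 d=19 *, r--
l=0 r=11: -14+17=3 d=16 *, r--
l=0 r=10: -14+16=2 d=15 *, r--
l=0 r=9: -14+13=-1 d=12 *, r--
l=0 r=8: -14+10=-4 d=9 *, r--
l=0 r=7: -14+9=-5 d=8 *, r--
l=0 r=6: -14+6=-8 d=5 *, r--
l=0 r=5: -14+5=-9 d=4 *, r--
l=0 r=4: -14+-3=-17 d=4, l++
l=1 r=4: -8+-3=-11 d=2 *, r--
l=1 r=3: -8+-4=-12 d=1 *, r--
l=1 r=2: -8+-7=-15 d=2, l++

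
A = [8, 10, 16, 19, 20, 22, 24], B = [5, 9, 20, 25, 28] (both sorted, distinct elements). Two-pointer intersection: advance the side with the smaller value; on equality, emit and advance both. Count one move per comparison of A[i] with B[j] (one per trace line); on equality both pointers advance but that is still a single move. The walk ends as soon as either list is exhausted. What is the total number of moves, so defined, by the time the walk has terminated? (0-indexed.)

9 moves

i=0 j=0: 8>5, j++
i=0 j=1: 8<9, i++
i=1 j=1: 10>9, j++
i=1 j=2: 10<20, i++
i=2 j=2: 16<20, i++
i=3 j=2: 19<20, i++
i=4 j=2: 20==20 emit, i++,j++
i=5 j=3: 22<25, i++
i=6 j=3: 24<25, i++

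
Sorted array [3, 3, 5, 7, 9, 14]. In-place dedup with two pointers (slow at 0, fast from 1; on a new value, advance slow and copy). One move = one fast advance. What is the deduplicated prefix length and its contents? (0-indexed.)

(s=0,f=1) a[fast]=3=a[slow] dup → fast++
(s=0,f=2) a[fast]=5≠a[slow]=3 write a[1]=5 → slow++,fast++
(s=1,f=3) a[fast]=7≠a[slow]=5 write a[2]=7 → slow++,fast++
(s=2,f=4) a[fast]=9≠a[slow]=7 write a[3]=9 → slow++,fast++
(s=3,f=5) a[fast]=14≠a[slow]=9 write a[4]=14 → slow++,fast++

length 5; prefix = [3, 5, 7, 9, 14]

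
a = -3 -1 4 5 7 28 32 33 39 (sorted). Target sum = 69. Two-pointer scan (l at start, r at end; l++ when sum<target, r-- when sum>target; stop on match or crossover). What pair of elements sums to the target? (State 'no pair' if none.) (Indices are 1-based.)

l=1 r=9: -3+39=36 <69, l++
l=2 r=9: -1+39=38 <69, l++
l=3 r=9: 4+39=43 <69, l++
l=4 r=9: 5+39=44 <69, l++
l=5 r=9: 7+39=46 <69, l++
l=6 r=9: 28+39=67 <69, l++
l=7 r=9: 32+39=71 >69, r--
l=7 r=8: 32+33=65 <69, l++

no pair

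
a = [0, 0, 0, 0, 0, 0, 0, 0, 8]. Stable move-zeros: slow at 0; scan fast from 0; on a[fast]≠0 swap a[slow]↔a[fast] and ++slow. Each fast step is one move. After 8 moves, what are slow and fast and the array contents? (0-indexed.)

(s=0,f=0) a[fast]=0 → fast++
(s=0,f=1) a[fast]=0 → fast++
(s=0,f=2) a[fast]=0 → fast++
(s=0,f=3) a[fast]=0 → fast++
(s=0,f=4) a[fast]=0 → fast++
(s=0,f=5) a[fast]=0 → fast++
(s=0,f=6) a[fast]=0 → fast++
(s=0,f=7) a[fast]=0 → fast++

slow=0, fast=8, a=[0, 0, 0, 0, 0, 0, 0, 0, 8]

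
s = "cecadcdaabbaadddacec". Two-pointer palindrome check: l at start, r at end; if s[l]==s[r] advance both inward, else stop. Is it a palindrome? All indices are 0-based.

not a palindrome (mismatch at 5,14)

[0,19] 'c'=='c' → l++,r--
[1,18] 'e'=='e' → l++,r--
[2,17] 'c'=='c' → l++,r--
[3,16] 'a'=='a' → l++,r--
[4,15] 'd'=='d' → l++,r--
[5,14] 'c'!='d' → stop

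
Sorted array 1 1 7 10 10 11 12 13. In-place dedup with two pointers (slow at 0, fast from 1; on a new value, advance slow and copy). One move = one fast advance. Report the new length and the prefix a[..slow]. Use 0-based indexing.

length 6; prefix = [1, 7, 10, 11, 12, 13]

slow=0 fast=1: a[fast]=1=a[slow] dup, fast++
slow=0 fast=2: a[fast]=7≠a[slow]=1 write a[1]=7, slow++,fast++
slow=1 fast=3: a[fast]=10≠a[slow]=7 write a[2]=10, slow++,fast++
slow=2 fast=4: a[fast]=10=a[slow] dup, fast++
slow=2 fast=5: a[fast]=11≠a[slow]=10 write a[3]=11, slow++,fast++
slow=3 fast=6: a[fast]=12≠a[slow]=11 write a[4]=12, slow++,fast++
slow=4 fast=7: a[fast]=13≠a[slow]=12 write a[5]=13, slow++,fast++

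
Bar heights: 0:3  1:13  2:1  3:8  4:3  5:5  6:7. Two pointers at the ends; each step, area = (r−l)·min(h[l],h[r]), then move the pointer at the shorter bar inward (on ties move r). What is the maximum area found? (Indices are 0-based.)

max area = 35

[0,6] min(3,7)*6=18 best=18 * → l++
[1,6] min(13,7)*5=35 best=35 * → r--
[1,5] min(13,5)*4=20 best=35 → r--
[1,4] min(13,3)*3=9 best=35 → r--
[1,3] min(13,8)*2=16 best=35 → r--
[1,2] min(13,1)*1=1 best=35 → r--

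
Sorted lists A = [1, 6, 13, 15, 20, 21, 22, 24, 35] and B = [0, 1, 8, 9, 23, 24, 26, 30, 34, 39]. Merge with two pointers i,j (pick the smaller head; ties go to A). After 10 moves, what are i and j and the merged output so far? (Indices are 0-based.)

[i=0,j=0] A[i]=1>B[j]=0 take 0 → j++
[i=0,j=1] A[i]=1<=B[j]=1 take 1 → i++
[i=1,j=1] A[i]=6>B[j]=1 take 1 → j++
[i=1,j=2] A[i]=6<=B[j]=8 take 6 → i++
[i=2,j=2] A[i]=13>B[j]=8 take 8 → j++
[i=2,j=3] A[i]=13>B[j]=9 take 9 → j++
[i=2,j=4] A[i]=13<=B[j]=23 take 13 → i++
[i=3,j=4] A[i]=15<=B[j]=23 take 15 → i++
[i=4,j=4] A[i]=20<=B[j]=23 take 20 → i++
[i=5,j=4] A[i]=21<=B[j]=23 take 21 → i++

i=6, j=4, merged so far=[0, 1, 1, 6, 8, 9, 13, 15, 20, 21]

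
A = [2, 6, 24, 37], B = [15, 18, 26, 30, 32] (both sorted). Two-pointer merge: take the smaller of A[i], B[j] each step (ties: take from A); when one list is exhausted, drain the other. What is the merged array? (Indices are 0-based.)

[2, 6, 15, 18, 24, 26, 30, 32, 37]

[i=0,j=0] A[i]=2<=B[j]=15 take 2 → i++
[i=1,j=0] A[i]=6<=B[j]=15 take 6 → i++
[i=2,j=0] A[i]=24>B[j]=15 take 15 → j++
[i=2,j=1] A[i]=24>B[j]=18 take 18 → j++
[i=2,j=2] A[i]=24<=B[j]=26 take 24 → i++
[i=3,j=2] A[i]=37>B[j]=26 take 26 → j++
[i=3,j=3] A[i]=37>B[j]=30 take 30 → j++
[i=3,j=4] A[i]=37>B[j]=32 take 32 → j++
[i=3,j=5] B done, take A[i]=37 → i++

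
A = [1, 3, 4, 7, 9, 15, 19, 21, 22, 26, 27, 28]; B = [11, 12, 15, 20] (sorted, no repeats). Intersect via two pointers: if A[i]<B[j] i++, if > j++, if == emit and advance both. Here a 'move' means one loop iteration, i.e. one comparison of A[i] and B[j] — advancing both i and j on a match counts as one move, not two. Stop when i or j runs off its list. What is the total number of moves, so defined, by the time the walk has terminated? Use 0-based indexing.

[i=0,j=0] 1<11 → i++
[i=1,j=0] 3<11 → i++
[i=2,j=0] 4<11 → i++
[i=3,j=0] 7<11 → i++
[i=4,j=0] 9<11 → i++
[i=5,j=0] 15>11 → j++
[i=5,j=1] 15>12 → j++
[i=5,j=2] 15==15 emit → i++,j++
[i=6,j=3] 19<20 → i++
[i=7,j=3] 21>20 → j++

10 moves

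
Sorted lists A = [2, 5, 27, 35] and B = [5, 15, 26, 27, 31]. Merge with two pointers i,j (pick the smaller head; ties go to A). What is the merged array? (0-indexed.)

[2, 5, 5, 15, 26, 27, 27, 31, 35]

[i=0,j=0] A[i]=2<=B[j]=5 take 2 → i++
[i=1,j=0] A[i]=5<=B[j]=5 take 5 → i++
[i=2,j=0] A[i]=27>B[j]=5 take 5 → j++
[i=2,j=1] A[i]=27>B[j]=15 take 15 → j++
[i=2,j=2] A[i]=27>B[j]=26 take 26 → j++
[i=2,j=3] A[i]=27<=B[j]=27 take 27 → i++
[i=3,j=3] A[i]=35>B[j]=27 take 27 → j++
[i=3,j=4] A[i]=35>B[j]=31 take 31 → j++
[i=3,j=5] B done, take A[i]=35 → i++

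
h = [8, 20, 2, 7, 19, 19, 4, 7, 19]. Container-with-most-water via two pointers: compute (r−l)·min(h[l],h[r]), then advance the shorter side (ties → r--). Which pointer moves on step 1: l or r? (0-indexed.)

l

l=0 r=8: min(8,19)*8=64 best=64 *, l++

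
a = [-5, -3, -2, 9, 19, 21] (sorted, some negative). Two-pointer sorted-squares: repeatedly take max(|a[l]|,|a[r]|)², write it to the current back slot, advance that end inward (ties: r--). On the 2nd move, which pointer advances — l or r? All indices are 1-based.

r

l=1 r=6: |-5|<=|21| out[6]=441, r--
l=1 r=5: |-5|<=|19| out[5]=361, r--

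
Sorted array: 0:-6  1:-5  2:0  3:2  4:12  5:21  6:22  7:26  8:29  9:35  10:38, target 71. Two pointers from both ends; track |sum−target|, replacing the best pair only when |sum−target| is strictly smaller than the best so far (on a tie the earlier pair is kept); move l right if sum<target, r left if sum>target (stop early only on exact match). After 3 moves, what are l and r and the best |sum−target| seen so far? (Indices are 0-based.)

l=3, r=10, best |Δ|=33

l=0 r=10: -6+38=32 d=39 *, l++
l=1 r=10: -5+38=33 d=38 *, l++
l=2 r=10: 0+38=38 d=33 *, l++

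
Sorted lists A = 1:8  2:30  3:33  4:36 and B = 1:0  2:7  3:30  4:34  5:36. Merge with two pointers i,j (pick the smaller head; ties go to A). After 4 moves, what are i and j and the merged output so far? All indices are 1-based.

[i=1,j=1] A[i]=8>B[j]=0 take 0 → j++
[i=1,j=2] A[i]=8>B[j]=7 take 7 → j++
[i=1,j=3] A[i]=8<=B[j]=30 take 8 → i++
[i=2,j=3] A[i]=30<=B[j]=30 take 30 → i++

i=3, j=3, merged so far=[0, 7, 8, 30]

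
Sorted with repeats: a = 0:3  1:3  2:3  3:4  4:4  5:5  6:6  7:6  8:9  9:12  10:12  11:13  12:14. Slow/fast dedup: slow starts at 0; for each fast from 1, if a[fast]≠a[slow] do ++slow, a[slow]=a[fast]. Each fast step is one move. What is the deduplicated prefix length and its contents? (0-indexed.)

(s=0,f=1) a[fast]=3=a[slow] dup → fast++
(s=0,f=2) a[fast]=3=a[slow] dup → fast++
(s=0,f=3) a[fast]=4≠a[slow]=3 write a[1]=4 → slow++,fast++
(s=1,f=4) a[fast]=4=a[slow] dup → fast++
(s=1,f=5) a[fast]=5≠a[slow]=4 write a[2]=5 → slow++,fast++
(s=2,f=6) a[fast]=6≠a[slow]=5 write a[3]=6 → slow++,fast++
(s=3,f=7) a[fast]=6=a[slow] dup → fast++
(s=3,f=8) a[fast]=9≠a[slow]=6 write a[4]=9 → slow++,fast++
(s=4,f=9) a[fast]=12≠a[slow]=9 write a[5]=12 → slow++,fast++
(s=5,f=10) a[fast]=12=a[slow] dup → fast++
(s=5,f=11) a[fast]=13≠a[slow]=12 write a[6]=13 → slow++,fast++
(s=6,f=12) a[fast]=14≠a[slow]=13 write a[7]=14 → slow++,fast++

length 8; prefix = [3, 4, 5, 6, 9, 12, 13, 14]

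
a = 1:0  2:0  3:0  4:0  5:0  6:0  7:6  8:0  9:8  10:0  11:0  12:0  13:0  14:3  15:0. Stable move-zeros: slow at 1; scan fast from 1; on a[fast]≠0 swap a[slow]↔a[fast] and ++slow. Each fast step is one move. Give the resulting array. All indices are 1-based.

[6, 8, 3, 0, 0, 0, 0, 0, 0, 0, 0, 0, 0, 0, 0]

slow=1 fast=1: a[fast]=0, fast++
slow=1 fast=2: a[fast]=0, fast++
slow=1 fast=3: a[fast]=0, fast++
slow=1 fast=4: a[fast]=0, fast++
slow=1 fast=5: a[fast]=0, fast++
slow=1 fast=6: a[fast]=0, fast++
slow=1 fast=7: a[fast]=6≠0 swap→a[1]=6, slow++,fast++
slow=2 fast=8: a[fast]=0, fast++
slow=2 fast=9: a[fast]=8≠0 swap→a[2]=8, slow++,fast++
slow=3 fast=10: a[fast]=0, fast++
slow=3 fast=11: a[fast]=0, fast++
slow=3 fast=12: a[fast]=0, fast++
slow=3 fast=13: a[fast]=0, fast++
slow=3 fast=14: a[fast]=3≠0 swap→a[3]=3, slow++,fast++
slow=4 fast=15: a[fast]=0, fast++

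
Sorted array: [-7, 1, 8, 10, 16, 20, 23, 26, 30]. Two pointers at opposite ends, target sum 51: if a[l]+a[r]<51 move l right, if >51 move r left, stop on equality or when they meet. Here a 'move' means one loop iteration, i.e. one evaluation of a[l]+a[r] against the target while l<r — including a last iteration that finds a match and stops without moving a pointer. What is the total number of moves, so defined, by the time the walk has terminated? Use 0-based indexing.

l=0 r=8: -7+30=23 <51, l++
l=1 r=8: 1+30=31 <51, l++
l=2 r=8: 8+30=38 <51, l++
l=3 r=8: 10+30=40 <51, l++
l=4 r=8: 16+30=46 <51, l++
l=5 r=8: 20+30=50 <51, l++
l=6 r=8: 23+30=53 >51, r--
l=6 r=7: 23+26=49 <51, l++

8 moves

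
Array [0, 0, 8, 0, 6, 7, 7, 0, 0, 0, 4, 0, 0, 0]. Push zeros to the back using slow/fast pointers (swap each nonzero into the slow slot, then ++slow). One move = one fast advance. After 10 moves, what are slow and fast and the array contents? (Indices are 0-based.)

slow=0 fast=0: a[fast]=0, fast++
slow=0 fast=1: a[fast]=0, fast++
slow=0 fast=2: a[fast]=8≠0 swap→a[0]=8, slow++,fast++
slow=1 fast=3: a[fast]=0, fast++
slow=1 fast=4: a[fast]=6≠0 swap→a[1]=6, slow++,fast++
slow=2 fast=5: a[fast]=7≠0 swap→a[2]=7, slow++,fast++
slow=3 fast=6: a[fast]=7≠0 swap→a[3]=7, slow++,fast++
slow=4 fast=7: a[fast]=0, fast++
slow=4 fast=8: a[fast]=0, fast++
slow=4 fast=9: a[fast]=0, fast++

slow=4, fast=10, a=[8, 6, 7, 7, 0, 0, 0, 0, 0, 0, 4, 0, 0, 0]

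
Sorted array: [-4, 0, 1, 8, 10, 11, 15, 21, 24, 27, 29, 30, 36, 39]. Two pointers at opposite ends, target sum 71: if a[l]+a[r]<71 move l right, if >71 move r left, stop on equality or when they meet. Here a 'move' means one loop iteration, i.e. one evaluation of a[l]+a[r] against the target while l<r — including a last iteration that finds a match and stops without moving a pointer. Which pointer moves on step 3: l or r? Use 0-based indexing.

l

l=0 r=13: -4+39=35 <71, l++
l=1 r=13: 0+39=39 <71, l++
l=2 r=13: 1+39=40 <71, l++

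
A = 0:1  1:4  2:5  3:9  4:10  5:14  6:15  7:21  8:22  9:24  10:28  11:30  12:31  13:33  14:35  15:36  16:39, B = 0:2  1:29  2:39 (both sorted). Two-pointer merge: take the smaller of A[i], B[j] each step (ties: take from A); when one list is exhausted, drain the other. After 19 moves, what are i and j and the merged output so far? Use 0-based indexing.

[i=0,j=0] A[i]=1<=B[j]=2 take 1 → i++
[i=1,j=0] A[i]=4>B[j]=2 take 2 → j++
[i=1,j=1] A[i]=4<=B[j]=29 take 4 → i++
[i=2,j=1] A[i]=5<=B[j]=29 take 5 → i++
[i=3,j=1] A[i]=9<=B[j]=29 take 9 → i++
[i=4,j=1] A[i]=10<=B[j]=29 take 10 → i++
[i=5,j=1] A[i]=14<=B[j]=29 take 14 → i++
[i=6,j=1] A[i]=15<=B[j]=29 take 15 → i++
[i=7,j=1] A[i]=21<=B[j]=29 take 21 → i++
[i=8,j=1] A[i]=22<=B[j]=29 take 22 → i++
[i=9,j=1] A[i]=24<=B[j]=29 take 24 → i++
[i=10,j=1] A[i]=28<=B[j]=29 take 28 → i++
[i=11,j=1] A[i]=30>B[j]=29 take 29 → j++
[i=11,j=2] A[i]=30<=B[j]=39 take 30 → i++
[i=12,j=2] A[i]=31<=B[j]=39 take 31 → i++
[i=13,j=2] A[i]=33<=B[j]=39 take 33 → i++
[i=14,j=2] A[i]=35<=B[j]=39 take 35 → i++
[i=15,j=2] A[i]=36<=B[j]=39 take 36 → i++
[i=16,j=2] A[i]=39<=B[j]=39 take 39 → i++

i=17, j=2, merged so far=[1, 2, 4, 5, 9, 10, 14, 15, 21, 22, 24, 28, 29, 30, 31, 33, 35, 36, 39]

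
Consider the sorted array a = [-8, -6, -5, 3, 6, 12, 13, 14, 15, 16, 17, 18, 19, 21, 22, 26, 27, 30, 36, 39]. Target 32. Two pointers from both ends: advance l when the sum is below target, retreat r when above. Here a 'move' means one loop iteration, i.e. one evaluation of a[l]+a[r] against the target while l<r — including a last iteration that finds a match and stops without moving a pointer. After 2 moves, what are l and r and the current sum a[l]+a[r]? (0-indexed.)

l=0 r=19: -8+39=31 <32, l++
l=1 r=19: -6+39=33 >32, r--

l=1, r=18, sum=30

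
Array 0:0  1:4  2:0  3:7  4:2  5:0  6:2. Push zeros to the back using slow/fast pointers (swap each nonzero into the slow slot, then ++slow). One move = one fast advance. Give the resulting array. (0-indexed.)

[4, 7, 2, 2, 0, 0, 0]

slow=0 fast=0: a[fast]=0, fast++
slow=0 fast=1: a[fast]=4≠0 swap→a[0]=4, slow++,fast++
slow=1 fast=2: a[fast]=0, fast++
slow=1 fast=3: a[fast]=7≠0 swap→a[1]=7, slow++,fast++
slow=2 fast=4: a[fast]=2≠0 swap→a[2]=2, slow++,fast++
slow=3 fast=5: a[fast]=0, fast++
slow=3 fast=6: a[fast]=2≠0 swap→a[3]=2, slow++,fast++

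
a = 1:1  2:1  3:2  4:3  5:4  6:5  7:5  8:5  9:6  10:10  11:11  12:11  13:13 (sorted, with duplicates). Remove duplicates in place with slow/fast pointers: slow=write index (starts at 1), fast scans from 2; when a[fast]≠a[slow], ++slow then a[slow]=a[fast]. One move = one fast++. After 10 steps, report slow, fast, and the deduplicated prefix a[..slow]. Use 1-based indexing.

slow=1 fast=2: a[fast]=1=a[slow] dup, fast++
slow=1 fast=3: a[fast]=2≠a[slow]=1 write a[2]=2, slow++,fast++
slow=2 fast=4: a[fast]=3≠a[slow]=2 write a[3]=3, slow++,fast++
slow=3 fast=5: a[fast]=4≠a[slow]=3 write a[4]=4, slow++,fast++
slow=4 fast=6: a[fast]=5≠a[slow]=4 write a[5]=5, slow++,fast++
slow=5 fast=7: a[fast]=5=a[slow] dup, fast++
slow=5 fast=8: a[fast]=5=a[slow] dup, fast++
slow=5 fast=9: a[fast]=6≠a[slow]=5 write a[6]=6, slow++,fast++
slow=6 fast=10: a[fast]=10≠a[slow]=6 write a[7]=10, slow++,fast++
slow=7 fast=11: a[fast]=11≠a[slow]=10 write a[8]=11, slow++,fast++

slow=8, fast=12, prefix=[1, 2, 3, 4, 5, 6, 10, 11]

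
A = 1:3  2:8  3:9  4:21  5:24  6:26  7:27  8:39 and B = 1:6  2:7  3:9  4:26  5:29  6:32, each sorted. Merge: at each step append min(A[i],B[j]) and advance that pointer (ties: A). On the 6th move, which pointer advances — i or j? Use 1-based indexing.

i=1 j=1: A[i]=3<=B[j]=6 take 3, i++
i=2 j=1: A[i]=8>B[j]=6 take 6, j++
i=2 j=2: A[i]=8>B[j]=7 take 7, j++
i=2 j=3: A[i]=8<=B[j]=9 take 8, i++
i=3 j=3: A[i]=9<=B[j]=9 take 9, i++
i=4 j=3: A[i]=21>B[j]=9 take 9, j++

j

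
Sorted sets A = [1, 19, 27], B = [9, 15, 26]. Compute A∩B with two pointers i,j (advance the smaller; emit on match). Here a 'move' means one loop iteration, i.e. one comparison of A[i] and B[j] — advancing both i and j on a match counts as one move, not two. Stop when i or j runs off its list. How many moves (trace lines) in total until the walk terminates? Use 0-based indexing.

[i=0,j=0] 1<9 → i++
[i=1,j=0] 19>9 → j++
[i=1,j=1] 19>15 → j++
[i=1,j=2] 19<26 → i++
[i=2,j=2] 27>26 → j++

5 moves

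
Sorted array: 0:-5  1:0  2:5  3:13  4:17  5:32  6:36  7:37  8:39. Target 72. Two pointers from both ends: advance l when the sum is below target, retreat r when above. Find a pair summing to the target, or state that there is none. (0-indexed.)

no pair

[0,8] -5+39=34 <72 → l++
[1,8] 0+39=39 <72 → l++
[2,8] 5+39=44 <72 → l++
[3,8] 13+39=52 <72 → l++
[4,8] 17+39=56 <72 → l++
[5,8] 32+39=71 <72 → l++
[6,8] 36+39=75 >72 → r--
[6,7] 36+37=73 >72 → r--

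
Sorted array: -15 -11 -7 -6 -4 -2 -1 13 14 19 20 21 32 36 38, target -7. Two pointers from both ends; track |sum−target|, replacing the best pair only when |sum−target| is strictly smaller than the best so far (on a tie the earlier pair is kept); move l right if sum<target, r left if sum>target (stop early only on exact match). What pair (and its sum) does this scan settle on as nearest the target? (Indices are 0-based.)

pair (-6, -1) with sum -7 (|Δ|=0)

l=0 r=14: -15+38=23 d=30 *, r--
l=0 r=13: -15+36=21 d=28 *, r--
l=0 r=12: -15+32=17 d=24 *, r--
l=0 r=11: -15+21=6 d=13 *, r--
l=0 r=10: -15+20=5 d=12 *, r--
l=0 r=9: -15+19=4 d=11 *, r--
l=0 r=8: -15+14=-1 d=6 *, r--
l=0 r=7: -15+13=-2 d=5 *, r--
l=0 r=6: -15+-1=-16 d=9, l++
l=1 r=6: -11+-1=-12 d=5, l++
l=2 r=6: -7+-1=-8 d=1 *, l++
l=3 r=6: -6+-1=-7 d=0 *, stop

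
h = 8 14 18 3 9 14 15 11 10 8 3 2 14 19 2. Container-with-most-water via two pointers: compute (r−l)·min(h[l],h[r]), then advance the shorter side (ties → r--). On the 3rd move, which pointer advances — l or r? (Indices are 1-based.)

l

l=1 r=15: min(8,2)*14=28 best=28 *, r--
l=1 r=14: min(8,19)*13=104 best=104 *, l++
l=2 r=14: min(14,19)*12=168 best=168 *, l++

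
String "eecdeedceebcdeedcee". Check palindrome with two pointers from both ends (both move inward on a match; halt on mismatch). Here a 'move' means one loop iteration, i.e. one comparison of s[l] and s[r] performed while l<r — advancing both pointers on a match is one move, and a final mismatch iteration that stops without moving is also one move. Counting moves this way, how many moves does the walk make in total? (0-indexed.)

9 moves

[0,18] 'e'=='e' → l++,r--
[1,17] 'e'=='e' → l++,r--
[2,16] 'c'=='c' → l++,r--
[3,15] 'd'=='d' → l++,r--
[4,14] 'e'=='e' → l++,r--
[5,13] 'e'=='e' → l++,r--
[6,12] 'd'=='d' → l++,r--
[7,11] 'c'=='c' → l++,r--
[8,10] 'e'!='b' → stop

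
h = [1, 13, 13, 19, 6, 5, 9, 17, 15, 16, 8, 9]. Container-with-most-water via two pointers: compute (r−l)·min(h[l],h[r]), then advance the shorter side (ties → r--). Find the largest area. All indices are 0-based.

max area = 104

l=0 r=11: min(1,9)*11=11 best=11 *, l++
l=1 r=11: min(13,9)*10=90 best=90 *, r--
l=1 r=10: min(13,8)*9=72 best=90, r--
l=1 r=9: min(13,16)*8=104 best=104 *, l++
l=2 r=9: min(13,16)*7=91 best=104, l++
l=3 r=9: min(19,16)*6=96 best=104, r--
l=3 r=8: min(19,15)*5=75 best=104, r--
l=3 r=7: min(19,17)*4=68 best=104, r--
l=3 r=6: min(19,9)*3=27 best=104, r--
l=3 r=5: min(19,5)*2=10 best=104, r--
l=3 r=4: min(19,6)*1=6 best=104, r--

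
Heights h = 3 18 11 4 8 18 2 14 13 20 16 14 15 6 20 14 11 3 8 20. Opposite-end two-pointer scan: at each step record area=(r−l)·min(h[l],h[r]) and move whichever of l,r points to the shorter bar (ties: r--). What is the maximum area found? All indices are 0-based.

max area = 324

l=0 r=19: min(3,20)*19=57 best=57 *, l++
l=1 r=19: min(18,20)*18=324 best=324 *, l++
l=2 r=19: min(11,20)*17=187 best=324, l++
l=3 r=19: min(4,20)*16=64 best=324, l++
l=4 r=19: min(8,20)*15=120 best=324, l++
l=5 r=19: min(18,20)*14=252 best=324, l++
l=6 r=19: min(2,20)*13=26 best=324, l++
l=7 r=19: min(14,20)*12=168 best=324, l++
l=8 r=19: min(13,20)*11=143 best=324, l++
l=9 r=19: min(20,20)*10=200 best=324, r--
l=9 r=18: min(20,8)*9=72 best=324, r--
l=9 r=17: min(20,3)*8=24 best=324, r--
l=9 r=16: min(20,11)*7=77 best=324, r--
l=9 r=15: min(20,14)*6=84 best=324, r--
l=9 r=14: min(20,20)*5=100 best=324, r--
l=9 r=13: min(20,6)*4=24 best=324, r--
l=9 r=12: min(20,15)*3=45 best=324, r--
l=9 r=11: min(20,14)*2=28 best=324, r--
l=9 r=10: min(20,16)*1=16 best=324, r--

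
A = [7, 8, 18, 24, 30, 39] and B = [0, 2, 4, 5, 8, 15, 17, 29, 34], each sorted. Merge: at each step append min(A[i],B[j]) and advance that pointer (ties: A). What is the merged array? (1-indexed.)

[i=1,j=1] A[i]=7>B[j]=0 take 0 → j++
[i=1,j=2] A[i]=7>B[j]=2 take 2 → j++
[i=1,j=3] A[i]=7>B[j]=4 take 4 → j++
[i=1,j=4] A[i]=7>B[j]=5 take 5 → j++
[i=1,j=5] A[i]=7<=B[j]=8 take 7 → i++
[i=2,j=5] A[i]=8<=B[j]=8 take 8 → i++
[i=3,j=5] A[i]=18>B[j]=8 take 8 → j++
[i=3,j=6] A[i]=18>B[j]=15 take 15 → j++
[i=3,j=7] A[i]=18>B[j]=17 take 17 → j++
[i=3,j=8] A[i]=18<=B[j]=29 take 18 → i++
[i=4,j=8] A[i]=24<=B[j]=29 take 24 → i++
[i=5,j=8] A[i]=30>B[j]=29 take 29 → j++
[i=5,j=9] A[i]=30<=B[j]=34 take 30 → i++
[i=6,j=9] A[i]=39>B[j]=34 take 34 → j++
[i=6,j=10] B done, take A[i]=39 → i++

[0, 2, 4, 5, 7, 8, 8, 15, 17, 18, 24, 29, 30, 34, 39]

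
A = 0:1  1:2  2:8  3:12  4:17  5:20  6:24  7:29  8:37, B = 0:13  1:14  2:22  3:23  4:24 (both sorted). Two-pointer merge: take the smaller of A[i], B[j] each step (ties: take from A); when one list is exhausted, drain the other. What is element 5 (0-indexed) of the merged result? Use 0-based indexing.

i=0 j=0: A[i]=1<=B[j]=13 take 1, i++
i=1 j=0: A[i]=2<=B[j]=13 take 2, i++
i=2 j=0: A[i]=8<=B[j]=13 take 8, i++
i=3 j=0: A[i]=12<=B[j]=13 take 12, i++
i=4 j=0: A[i]=17>B[j]=13 take 13, j++
i=4 j=1: A[i]=17>B[j]=14 take 14, j++
i=4 j=2: A[i]=17<=B[j]=22 take 17, i++
i=5 j=2: A[i]=20<=B[j]=22 take 20, i++
i=6 j=2: A[i]=24>B[j]=22 take 22, j++
i=6 j=3: A[i]=24>B[j]=23 take 23, j++
i=6 j=4: A[i]=24<=B[j]=24 take 24, i++
i=7 j=4: A[i]=29>B[j]=24 take 24, j++
i=7 j=5: B done, take A[i]=29, i++
i=8 j=5: B done, take A[i]=37, i++

merged[5] = 14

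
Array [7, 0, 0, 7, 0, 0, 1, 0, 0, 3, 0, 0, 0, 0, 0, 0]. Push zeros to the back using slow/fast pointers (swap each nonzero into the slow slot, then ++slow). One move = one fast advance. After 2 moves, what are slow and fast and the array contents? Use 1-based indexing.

slow=2, fast=3, a=[7, 0, 0, 7, 0, 0, 1, 0, 0, 3, 0, 0, 0, 0, 0, 0]

(s=1,f=1) a[fast]=7≠0 swap→a[1]=7 → slow++,fast++
(s=2,f=2) a[fast]=0 → fast++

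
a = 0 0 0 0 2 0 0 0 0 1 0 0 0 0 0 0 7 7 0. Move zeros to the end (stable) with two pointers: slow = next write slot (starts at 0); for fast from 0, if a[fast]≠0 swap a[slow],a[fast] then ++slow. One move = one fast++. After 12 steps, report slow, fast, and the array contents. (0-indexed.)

slow=2, fast=12, a=[2, 1, 0, 0, 0, 0, 0, 0, 0, 0, 0, 0, 0, 0, 0, 0, 7, 7, 0]

slow=0 fast=0: a[fast]=0, fast++
slow=0 fast=1: a[fast]=0, fast++
slow=0 fast=2: a[fast]=0, fast++
slow=0 fast=3: a[fast]=0, fast++
slow=0 fast=4: a[fast]=2≠0 swap→a[0]=2, slow++,fast++
slow=1 fast=5: a[fast]=0, fast++
slow=1 fast=6: a[fast]=0, fast++
slow=1 fast=7: a[fast]=0, fast++
slow=1 fast=8: a[fast]=0, fast++
slow=1 fast=9: a[fast]=1≠0 swap→a[1]=1, slow++,fast++
slow=2 fast=10: a[fast]=0, fast++
slow=2 fast=11: a[fast]=0, fast++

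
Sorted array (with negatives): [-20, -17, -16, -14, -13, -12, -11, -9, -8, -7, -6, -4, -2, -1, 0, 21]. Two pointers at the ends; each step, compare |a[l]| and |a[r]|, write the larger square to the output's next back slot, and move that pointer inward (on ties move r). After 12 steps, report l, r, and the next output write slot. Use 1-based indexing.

[1,16] |-20|<=|21| out[16]=441 → r--
[1,15] |-20|>|0| out[15]=400 → l++
[2,15] |-17|>|0| out[14]=289 → l++
[3,15] |-16|>|0| out[13]=256 → l++
[4,15] |-14|>|0| out[12]=196 → l++
[5,15] |-13|>|0| out[11]=169 → l++
[6,15] |-12|>|0| out[10]=144 → l++
[7,15] |-11|>|0| out[9]=121 → l++
[8,15] |-9|>|0| out[8]=81 → l++
[9,15] |-8|>|0| out[7]=64 → l++
[10,15] |-7|>|0| out[6]=49 → l++
[11,15] |-6|>|0| out[5]=36 → l++

l=12, r=15, next write slot=4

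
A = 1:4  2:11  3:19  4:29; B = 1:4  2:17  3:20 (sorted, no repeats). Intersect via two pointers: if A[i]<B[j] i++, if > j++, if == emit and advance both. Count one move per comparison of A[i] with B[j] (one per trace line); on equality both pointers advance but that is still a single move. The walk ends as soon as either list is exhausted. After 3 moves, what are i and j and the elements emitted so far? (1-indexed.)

i=1 j=1: 4==4 emit, i++,j++
i=2 j=2: 11<17, i++
i=3 j=2: 19>17, j++

i=3, j=3, emitted=[4]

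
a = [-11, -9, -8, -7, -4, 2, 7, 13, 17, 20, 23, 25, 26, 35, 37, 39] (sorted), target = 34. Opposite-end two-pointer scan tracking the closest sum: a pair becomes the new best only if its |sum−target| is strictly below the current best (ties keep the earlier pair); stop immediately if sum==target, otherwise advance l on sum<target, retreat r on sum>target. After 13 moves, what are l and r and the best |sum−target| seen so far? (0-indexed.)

l=7, r=9, best |Δ|=1

[0,15] -11+39=28 d=6 * → l++
[1,15] -9+39=30 d=4 * → l++
[2,15] -8+39=31 d=3 * → l++
[3,15] -7+39=32 d=2 * → l++
[4,15] -4+39=35 d=1 * → r--
[4,14] -4+37=33 d=1 → l++
[5,14] 2+37=39 d=5 → r--
[5,13] 2+35=37 d=3 → r--
[5,12] 2+26=28 d=6 → l++
[6,12] 7+26=33 d=1 → l++
[7,12] 13+26=39 d=5 → r--
[7,11] 13+25=38 d=4 → r--
[7,10] 13+23=36 d=2 → r--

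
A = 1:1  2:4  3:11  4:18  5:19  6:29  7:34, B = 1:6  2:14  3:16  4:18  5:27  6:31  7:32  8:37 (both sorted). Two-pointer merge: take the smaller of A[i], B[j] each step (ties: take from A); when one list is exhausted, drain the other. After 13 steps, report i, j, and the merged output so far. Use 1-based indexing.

i=7, j=8, merged so far=[1, 4, 6, 11, 14, 16, 18, 18, 19, 27, 29, 31, 32]

[i=1,j=1] A[i]=1<=B[j]=6 take 1 → i++
[i=2,j=1] A[i]=4<=B[j]=6 take 4 → i++
[i=3,j=1] A[i]=11>B[j]=6 take 6 → j++
[i=3,j=2] A[i]=11<=B[j]=14 take 11 → i++
[i=4,j=2] A[i]=18>B[j]=14 take 14 → j++
[i=4,j=3] A[i]=18>B[j]=16 take 16 → j++
[i=4,j=4] A[i]=18<=B[j]=18 take 18 → i++
[i=5,j=4] A[i]=19>B[j]=18 take 18 → j++
[i=5,j=5] A[i]=19<=B[j]=27 take 19 → i++
[i=6,j=5] A[i]=29>B[j]=27 take 27 → j++
[i=6,j=6] A[i]=29<=B[j]=31 take 29 → i++
[i=7,j=6] A[i]=34>B[j]=31 take 31 → j++
[i=7,j=7] A[i]=34>B[j]=32 take 32 → j++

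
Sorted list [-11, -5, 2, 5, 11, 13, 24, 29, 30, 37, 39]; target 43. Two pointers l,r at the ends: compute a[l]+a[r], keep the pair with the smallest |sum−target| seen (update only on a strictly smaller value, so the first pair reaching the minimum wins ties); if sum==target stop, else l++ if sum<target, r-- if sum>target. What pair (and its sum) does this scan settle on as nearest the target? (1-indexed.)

[1,11] -11+39=28 d=15 * → l++
[2,11] -5+39=34 d=9 * → l++
[3,11] 2+39=41 d=2 * → l++
[4,11] 5+39=44 d=1 * → r--
[4,10] 5+37=42 d=1 → l++
[5,10] 11+37=48 d=5 → r--
[5,9] 11+30=41 d=2 → l++
[6,9] 13+30=43 d=0 * → stop

pair (13, 30) with sum 43 (|Δ|=0)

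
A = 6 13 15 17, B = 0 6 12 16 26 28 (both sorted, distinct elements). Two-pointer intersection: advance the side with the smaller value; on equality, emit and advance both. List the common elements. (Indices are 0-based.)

intersection = [6]

[i=0,j=0] 6>0 → j++
[i=0,j=1] 6==6 emit → i++,j++
[i=1,j=2] 13>12 → j++
[i=1,j=3] 13<16 → i++
[i=2,j=3] 15<16 → i++
[i=3,j=3] 17>16 → j++
[i=3,j=4] 17<26 → i++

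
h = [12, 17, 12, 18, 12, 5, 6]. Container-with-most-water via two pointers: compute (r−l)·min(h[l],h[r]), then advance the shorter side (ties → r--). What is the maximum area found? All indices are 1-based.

l=1 r=7: min(12,6)*6=36 best=36 *, r--
l=1 r=6: min(12,5)*5=25 best=36, r--
l=1 r=5: min(12,12)*4=48 best=48 *, r--
l=1 r=4: min(12,18)*3=36 best=48, l++
l=2 r=4: min(17,18)*2=34 best=48, l++
l=3 r=4: min(12,18)*1=12 best=48, l++

max area = 48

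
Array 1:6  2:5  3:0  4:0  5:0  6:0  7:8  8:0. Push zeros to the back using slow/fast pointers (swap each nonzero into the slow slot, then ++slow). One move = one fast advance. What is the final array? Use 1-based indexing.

slow=1 fast=1: a[fast]=6≠0 swap→a[1]=6, slow++,fast++
slow=2 fast=2: a[fast]=5≠0 swap→a[2]=5, slow++,fast++
slow=3 fast=3: a[fast]=0, fast++
slow=3 fast=4: a[fast]=0, fast++
slow=3 fast=5: a[fast]=0, fast++
slow=3 fast=6: a[fast]=0, fast++
slow=3 fast=7: a[fast]=8≠0 swap→a[3]=8, slow++,fast++
slow=4 fast=8: a[fast]=0, fast++

[6, 5, 8, 0, 0, 0, 0, 0]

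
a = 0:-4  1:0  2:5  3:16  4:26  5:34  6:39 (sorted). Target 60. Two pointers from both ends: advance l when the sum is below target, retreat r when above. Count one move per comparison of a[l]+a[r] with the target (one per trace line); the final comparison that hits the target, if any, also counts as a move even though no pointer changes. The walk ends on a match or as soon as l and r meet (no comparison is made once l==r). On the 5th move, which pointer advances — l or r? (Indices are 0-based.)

r

l=0 r=6: -4+39=35 <60, l++
l=1 r=6: 0+39=39 <60, l++
l=2 r=6: 5+39=44 <60, l++
l=3 r=6: 16+39=55 <60, l++
l=4 r=6: 26+39=65 >60, r--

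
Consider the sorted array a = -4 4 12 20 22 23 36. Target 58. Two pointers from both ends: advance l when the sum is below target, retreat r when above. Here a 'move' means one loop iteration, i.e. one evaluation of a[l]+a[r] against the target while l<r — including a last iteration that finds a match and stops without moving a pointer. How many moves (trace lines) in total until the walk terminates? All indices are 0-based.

l=0 r=6: -4+36=32 <58, l++
l=1 r=6: 4+36=40 <58, l++
l=2 r=6: 12+36=48 <58, l++
l=3 r=6: 20+36=56 <58, l++
l=4 r=6: 22+36=58, found

5 moves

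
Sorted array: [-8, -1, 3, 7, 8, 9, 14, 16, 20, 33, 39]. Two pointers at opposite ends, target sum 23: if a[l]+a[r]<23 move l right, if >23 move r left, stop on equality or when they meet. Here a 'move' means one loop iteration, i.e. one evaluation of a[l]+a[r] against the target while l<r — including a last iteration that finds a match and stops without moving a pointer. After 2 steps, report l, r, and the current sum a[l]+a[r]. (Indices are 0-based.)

[0,10] -8+39=31 >23 → r--
[0,9] -8+33=25 >23 → r--

l=0, r=8, sum=12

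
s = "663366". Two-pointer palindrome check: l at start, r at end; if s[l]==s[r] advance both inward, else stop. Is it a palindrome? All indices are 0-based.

palindrome

[0,5] '6'=='6' → l++,r--
[1,4] '6'=='6' → l++,r--
[2,3] '3'=='3' → l++,r--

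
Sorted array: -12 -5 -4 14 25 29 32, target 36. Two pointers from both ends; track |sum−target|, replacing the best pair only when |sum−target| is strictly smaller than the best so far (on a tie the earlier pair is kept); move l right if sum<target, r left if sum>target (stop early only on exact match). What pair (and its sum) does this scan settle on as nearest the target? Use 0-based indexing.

pair (14, 25) with sum 39 (|Δ|=3)

l=0 r=6: -12+32=20 d=16 *, l++
l=1 r=6: -5+32=27 d=9 *, l++
l=2 r=6: -4+32=28 d=8 *, l++
l=3 r=6: 14+32=46 d=10, r--
l=3 r=5: 14+29=43 d=7 *, r--
l=3 r=4: 14+25=39 d=3 *, r--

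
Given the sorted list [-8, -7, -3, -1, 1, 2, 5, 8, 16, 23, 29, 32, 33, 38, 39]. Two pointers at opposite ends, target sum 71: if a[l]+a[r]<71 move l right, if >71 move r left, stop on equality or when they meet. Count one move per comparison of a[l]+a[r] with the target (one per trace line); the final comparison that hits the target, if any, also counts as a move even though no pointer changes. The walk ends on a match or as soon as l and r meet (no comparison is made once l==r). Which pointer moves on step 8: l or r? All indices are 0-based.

[0,14] -8+39=31 <71 → l++
[1,14] -7+39=32 <71 → l++
[2,14] -3+39=36 <71 → l++
[3,14] -1+39=38 <71 → l++
[4,14] 1+39=40 <71 → l++
[5,14] 2+39=41 <71 → l++
[6,14] 5+39=44 <71 → l++
[7,14] 8+39=47 <71 → l++

l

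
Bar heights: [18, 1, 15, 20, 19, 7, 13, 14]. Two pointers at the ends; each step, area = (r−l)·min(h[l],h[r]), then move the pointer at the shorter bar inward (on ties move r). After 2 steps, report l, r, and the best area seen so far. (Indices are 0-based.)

l=0, r=5, best area=98

l=0 r=7: min(18,14)*7=98 best=98 *, r--
l=0 r=6: min(18,13)*6=78 best=98, r--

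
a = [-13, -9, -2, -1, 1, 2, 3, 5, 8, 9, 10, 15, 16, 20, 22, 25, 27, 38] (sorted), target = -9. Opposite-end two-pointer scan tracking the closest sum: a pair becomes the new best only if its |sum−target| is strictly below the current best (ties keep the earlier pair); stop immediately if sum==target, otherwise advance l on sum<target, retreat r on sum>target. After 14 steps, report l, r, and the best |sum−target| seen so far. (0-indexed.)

l=1, r=4, best |Δ|=1

l=0 r=17: -13+38=25 d=34 *, r--
l=0 r=16: -13+27=14 d=23 *, r--
l=0 r=15: -13+25=12 d=21 *, r--
l=0 r=14: -13+22=9 d=18 *, r--
l=0 r=13: -13+20=7 d=16 *, r--
l=0 r=12: -13+16=3 d=12 *, r--
l=0 r=11: -13+15=2 d=11 *, r--
l=0 r=10: -13+10=-3 d=6 *, r--
l=0 r=9: -13+9=-4 d=5 *, r--
l=0 r=8: -13+8=-5 d=4 *, r--
l=0 r=7: -13+5=-8 d=1 *, r--
l=0 r=6: -13+3=-10 d=1, l++
l=1 r=6: -9+3=-6 d=3, r--
l=1 r=5: -9+2=-7 d=2, r--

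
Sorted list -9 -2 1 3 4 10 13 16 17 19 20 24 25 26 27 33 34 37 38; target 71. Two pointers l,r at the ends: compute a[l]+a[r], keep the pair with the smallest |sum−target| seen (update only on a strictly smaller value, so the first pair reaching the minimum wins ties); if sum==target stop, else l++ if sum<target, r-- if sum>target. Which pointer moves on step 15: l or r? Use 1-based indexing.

[1,19] -9+38=29 d=42 * → l++
[2,19] -2+38=36 d=35 * → l++
[3,19] 1+38=39 d=32 * → l++
[4,19] 3+38=41 d=30 * → l++
[5,19] 4+38=42 d=29 * → l++
[6,19] 10+38=48 d=23 * → l++
[7,19] 13+38=51 d=20 * → l++
[8,19] 16+38=54 d=17 * → l++
[9,19] 17+38=55 d=16 * → l++
[10,19] 19+38=57 d=14 * → l++
[11,19] 20+38=58 d=13 * → l++
[12,19] 24+38=62 d=9 * → l++
[13,19] 25+38=63 d=8 * → l++
[14,19] 26+38=64 d=7 * → l++
[15,19] 27+38=65 d=6 * → l++

l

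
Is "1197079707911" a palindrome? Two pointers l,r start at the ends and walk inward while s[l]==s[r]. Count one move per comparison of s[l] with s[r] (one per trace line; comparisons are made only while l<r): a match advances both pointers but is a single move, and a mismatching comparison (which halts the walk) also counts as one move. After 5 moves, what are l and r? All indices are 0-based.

[0,12] '1'=='1' → l++,r--
[1,11] '1'=='1' → l++,r--
[2,10] '9'=='9' → l++,r--
[3,9] '7'=='7' → l++,r--
[4,8] '0'=='0' → l++,r--

l=5, r=7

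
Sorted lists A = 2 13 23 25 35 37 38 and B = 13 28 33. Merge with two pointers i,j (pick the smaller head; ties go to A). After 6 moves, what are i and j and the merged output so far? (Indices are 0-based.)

[i=0,j=0] A[i]=2<=B[j]=13 take 2 → i++
[i=1,j=0] A[i]=13<=B[j]=13 take 13 → i++
[i=2,j=0] A[i]=23>B[j]=13 take 13 → j++
[i=2,j=1] A[i]=23<=B[j]=28 take 23 → i++
[i=3,j=1] A[i]=25<=B[j]=28 take 25 → i++
[i=4,j=1] A[i]=35>B[j]=28 take 28 → j++

i=4, j=2, merged so far=[2, 13, 13, 23, 25, 28]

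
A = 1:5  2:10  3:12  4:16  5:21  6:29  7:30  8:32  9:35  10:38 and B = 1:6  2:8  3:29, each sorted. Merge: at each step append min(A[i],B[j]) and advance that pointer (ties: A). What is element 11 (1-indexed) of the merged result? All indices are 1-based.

[i=1,j=1] A[i]=5<=B[j]=6 take 5 → i++
[i=2,j=1] A[i]=10>B[j]=6 take 6 → j++
[i=2,j=2] A[i]=10>B[j]=8 take 8 → j++
[i=2,j=3] A[i]=10<=B[j]=29 take 10 → i++
[i=3,j=3] A[i]=12<=B[j]=29 take 12 → i++
[i=4,j=3] A[i]=16<=B[j]=29 take 16 → i++
[i=5,j=3] A[i]=21<=B[j]=29 take 21 → i++
[i=6,j=3] A[i]=29<=B[j]=29 take 29 → i++
[i=7,j=3] A[i]=30>B[j]=29 take 29 → j++
[i=7,j=4] B done, take A[i]=30 → i++
[i=8,j=4] B done, take A[i]=32 → i++
[i=9,j=4] B done, take A[i]=35 → i++
[i=10,j=4] B done, take A[i]=38 → i++

merged[11] = 32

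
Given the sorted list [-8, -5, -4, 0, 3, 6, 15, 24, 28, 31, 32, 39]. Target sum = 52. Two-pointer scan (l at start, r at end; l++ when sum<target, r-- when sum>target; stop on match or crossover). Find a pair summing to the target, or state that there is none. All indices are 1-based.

l=1 r=12: -8+39=31 <52, l++
l=2 r=12: -5+39=34 <52, l++
l=3 r=12: -4+39=35 <52, l++
l=4 r=12: 0+39=39 <52, l++
l=5 r=12: 3+39=42 <52, l++
l=6 r=12: 6+39=45 <52, l++
l=7 r=12: 15+39=54 >52, r--
l=7 r=11: 15+32=47 <52, l++
l=8 r=11: 24+32=56 >52, r--
l=8 r=10: 24+31=55 >52, r--
l=8 r=9: 24+28=52, found

(24, 28)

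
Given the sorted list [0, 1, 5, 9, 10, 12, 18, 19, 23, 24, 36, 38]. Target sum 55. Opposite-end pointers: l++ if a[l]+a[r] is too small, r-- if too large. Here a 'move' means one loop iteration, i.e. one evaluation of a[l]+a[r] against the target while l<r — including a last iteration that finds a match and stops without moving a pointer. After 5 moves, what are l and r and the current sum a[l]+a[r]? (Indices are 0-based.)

l=5, r=11, sum=50

l=0 r=11: 0+38=38 <55, l++
l=1 r=11: 1+38=39 <55, l++
l=2 r=11: 5+38=43 <55, l++
l=3 r=11: 9+38=47 <55, l++
l=4 r=11: 10+38=48 <55, l++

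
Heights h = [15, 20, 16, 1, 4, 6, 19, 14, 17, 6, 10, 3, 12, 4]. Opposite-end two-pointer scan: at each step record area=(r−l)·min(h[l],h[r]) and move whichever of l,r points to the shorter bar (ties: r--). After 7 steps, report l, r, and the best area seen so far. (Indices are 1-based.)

[1,14] min(15,4)*13=52 best=52 * → r--
[1,13] min(15,12)*12=144 best=144 * → r--
[1,12] min(15,3)*11=33 best=144 → r--
[1,11] min(15,10)*10=100 best=144 → r--
[1,10] min(15,6)*9=54 best=144 → r--
[1,9] min(15,17)*8=120 best=144 → l++
[2,9] min(20,17)*7=119 best=144 → r--

l=2, r=8, best area=144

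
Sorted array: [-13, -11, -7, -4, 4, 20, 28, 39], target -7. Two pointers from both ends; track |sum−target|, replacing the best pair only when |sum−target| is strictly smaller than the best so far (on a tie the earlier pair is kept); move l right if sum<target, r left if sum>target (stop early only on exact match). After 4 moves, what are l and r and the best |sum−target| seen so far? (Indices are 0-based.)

l=1, r=4, best |Δ|=2

[0,7] -13+39=26 d=33 * → r--
[0,6] -13+28=15 d=22 * → r--
[0,5] -13+20=7 d=14 * → r--
[0,4] -13+4=-9 d=2 * → l++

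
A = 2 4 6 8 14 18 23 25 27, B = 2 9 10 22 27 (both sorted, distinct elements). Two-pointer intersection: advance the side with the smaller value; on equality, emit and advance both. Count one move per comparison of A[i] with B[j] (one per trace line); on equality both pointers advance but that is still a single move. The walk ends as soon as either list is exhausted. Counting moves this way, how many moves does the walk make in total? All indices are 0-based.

12 moves

[i=0,j=0] 2==2 emit → i++,j++
[i=1,j=1] 4<9 → i++
[i=2,j=1] 6<9 → i++
[i=3,j=1] 8<9 → i++
[i=4,j=1] 14>9 → j++
[i=4,j=2] 14>10 → j++
[i=4,j=3] 14<22 → i++
[i=5,j=3] 18<22 → i++
[i=6,j=3] 23>22 → j++
[i=6,j=4] 23<27 → i++
[i=7,j=4] 25<27 → i++
[i=8,j=4] 27==27 emit → i++,j++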